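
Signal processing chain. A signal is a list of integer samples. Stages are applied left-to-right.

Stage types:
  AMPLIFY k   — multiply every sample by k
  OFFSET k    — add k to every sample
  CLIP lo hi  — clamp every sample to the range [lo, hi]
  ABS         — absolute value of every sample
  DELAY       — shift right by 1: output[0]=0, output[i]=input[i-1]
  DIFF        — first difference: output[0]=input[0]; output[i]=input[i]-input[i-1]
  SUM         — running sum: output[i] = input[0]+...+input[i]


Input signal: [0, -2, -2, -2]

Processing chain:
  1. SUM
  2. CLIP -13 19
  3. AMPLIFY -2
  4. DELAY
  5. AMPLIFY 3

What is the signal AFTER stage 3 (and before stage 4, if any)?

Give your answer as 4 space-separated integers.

Answer: 0 4 8 12

Derivation:
Input: [0, -2, -2, -2]
Stage 1 (SUM): sum[0..0]=0, sum[0..1]=-2, sum[0..2]=-4, sum[0..3]=-6 -> [0, -2, -4, -6]
Stage 2 (CLIP -13 19): clip(0,-13,19)=0, clip(-2,-13,19)=-2, clip(-4,-13,19)=-4, clip(-6,-13,19)=-6 -> [0, -2, -4, -6]
Stage 3 (AMPLIFY -2): 0*-2=0, -2*-2=4, -4*-2=8, -6*-2=12 -> [0, 4, 8, 12]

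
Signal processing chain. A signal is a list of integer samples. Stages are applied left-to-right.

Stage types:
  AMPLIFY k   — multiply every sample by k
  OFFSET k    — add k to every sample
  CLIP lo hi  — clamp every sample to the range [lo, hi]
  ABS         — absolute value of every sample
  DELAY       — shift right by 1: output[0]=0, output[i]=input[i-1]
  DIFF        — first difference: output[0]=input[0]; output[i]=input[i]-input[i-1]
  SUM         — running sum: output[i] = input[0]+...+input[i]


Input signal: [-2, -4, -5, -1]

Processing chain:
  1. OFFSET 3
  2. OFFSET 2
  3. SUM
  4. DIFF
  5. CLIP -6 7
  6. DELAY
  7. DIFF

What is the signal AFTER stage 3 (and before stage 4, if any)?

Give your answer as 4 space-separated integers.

Answer: 3 4 4 8

Derivation:
Input: [-2, -4, -5, -1]
Stage 1 (OFFSET 3): -2+3=1, -4+3=-1, -5+3=-2, -1+3=2 -> [1, -1, -2, 2]
Stage 2 (OFFSET 2): 1+2=3, -1+2=1, -2+2=0, 2+2=4 -> [3, 1, 0, 4]
Stage 3 (SUM): sum[0..0]=3, sum[0..1]=4, sum[0..2]=4, sum[0..3]=8 -> [3, 4, 4, 8]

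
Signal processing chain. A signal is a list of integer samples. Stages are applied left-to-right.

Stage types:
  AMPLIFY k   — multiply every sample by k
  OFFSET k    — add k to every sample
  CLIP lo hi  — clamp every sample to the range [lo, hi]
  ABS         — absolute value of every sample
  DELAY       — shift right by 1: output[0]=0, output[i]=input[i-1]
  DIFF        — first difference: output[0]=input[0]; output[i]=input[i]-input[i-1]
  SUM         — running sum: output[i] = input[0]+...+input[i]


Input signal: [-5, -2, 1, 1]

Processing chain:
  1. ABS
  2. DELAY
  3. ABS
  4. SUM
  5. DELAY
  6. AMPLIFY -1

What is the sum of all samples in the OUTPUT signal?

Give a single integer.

Answer: -12

Derivation:
Input: [-5, -2, 1, 1]
Stage 1 (ABS): |-5|=5, |-2|=2, |1|=1, |1|=1 -> [5, 2, 1, 1]
Stage 2 (DELAY): [0, 5, 2, 1] = [0, 5, 2, 1] -> [0, 5, 2, 1]
Stage 3 (ABS): |0|=0, |5|=5, |2|=2, |1|=1 -> [0, 5, 2, 1]
Stage 4 (SUM): sum[0..0]=0, sum[0..1]=5, sum[0..2]=7, sum[0..3]=8 -> [0, 5, 7, 8]
Stage 5 (DELAY): [0, 0, 5, 7] = [0, 0, 5, 7] -> [0, 0, 5, 7]
Stage 6 (AMPLIFY -1): 0*-1=0, 0*-1=0, 5*-1=-5, 7*-1=-7 -> [0, 0, -5, -7]
Output sum: -12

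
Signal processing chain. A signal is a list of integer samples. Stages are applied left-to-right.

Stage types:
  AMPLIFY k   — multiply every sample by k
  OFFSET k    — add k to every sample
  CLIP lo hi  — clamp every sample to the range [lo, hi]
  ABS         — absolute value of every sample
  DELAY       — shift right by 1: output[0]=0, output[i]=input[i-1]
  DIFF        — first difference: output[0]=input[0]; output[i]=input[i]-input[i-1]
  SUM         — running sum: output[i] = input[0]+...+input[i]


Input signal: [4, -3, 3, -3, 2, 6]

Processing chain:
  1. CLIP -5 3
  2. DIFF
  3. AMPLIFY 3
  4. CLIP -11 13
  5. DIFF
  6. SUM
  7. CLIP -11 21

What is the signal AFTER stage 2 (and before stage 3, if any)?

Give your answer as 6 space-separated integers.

Input: [4, -3, 3, -3, 2, 6]
Stage 1 (CLIP -5 3): clip(4,-5,3)=3, clip(-3,-5,3)=-3, clip(3,-5,3)=3, clip(-3,-5,3)=-3, clip(2,-5,3)=2, clip(6,-5,3)=3 -> [3, -3, 3, -3, 2, 3]
Stage 2 (DIFF): s[0]=3, -3-3=-6, 3--3=6, -3-3=-6, 2--3=5, 3-2=1 -> [3, -6, 6, -6, 5, 1]

Answer: 3 -6 6 -6 5 1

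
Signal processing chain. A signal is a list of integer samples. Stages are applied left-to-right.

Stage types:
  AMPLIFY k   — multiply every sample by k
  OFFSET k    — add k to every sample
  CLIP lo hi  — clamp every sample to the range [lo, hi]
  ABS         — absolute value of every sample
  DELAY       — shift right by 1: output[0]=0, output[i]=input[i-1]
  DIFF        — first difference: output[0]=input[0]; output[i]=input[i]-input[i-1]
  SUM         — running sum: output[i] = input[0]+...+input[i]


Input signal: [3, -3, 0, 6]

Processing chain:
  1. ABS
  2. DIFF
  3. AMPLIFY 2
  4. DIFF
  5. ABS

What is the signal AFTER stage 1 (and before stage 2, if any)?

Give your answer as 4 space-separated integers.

Answer: 3 3 0 6

Derivation:
Input: [3, -3, 0, 6]
Stage 1 (ABS): |3|=3, |-3|=3, |0|=0, |6|=6 -> [3, 3, 0, 6]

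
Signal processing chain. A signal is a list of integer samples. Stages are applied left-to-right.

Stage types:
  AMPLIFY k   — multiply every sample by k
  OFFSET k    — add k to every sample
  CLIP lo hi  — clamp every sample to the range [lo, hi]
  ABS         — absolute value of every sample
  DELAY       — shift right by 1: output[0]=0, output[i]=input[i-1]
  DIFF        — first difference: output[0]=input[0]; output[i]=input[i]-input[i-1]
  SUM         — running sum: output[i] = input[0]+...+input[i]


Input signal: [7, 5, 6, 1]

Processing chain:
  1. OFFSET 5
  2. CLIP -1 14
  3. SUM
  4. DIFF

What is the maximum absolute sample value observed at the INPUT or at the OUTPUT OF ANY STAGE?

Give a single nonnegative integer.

Answer: 39

Derivation:
Input: [7, 5, 6, 1] (max |s|=7)
Stage 1 (OFFSET 5): 7+5=12, 5+5=10, 6+5=11, 1+5=6 -> [12, 10, 11, 6] (max |s|=12)
Stage 2 (CLIP -1 14): clip(12,-1,14)=12, clip(10,-1,14)=10, clip(11,-1,14)=11, clip(6,-1,14)=6 -> [12, 10, 11, 6] (max |s|=12)
Stage 3 (SUM): sum[0..0]=12, sum[0..1]=22, sum[0..2]=33, sum[0..3]=39 -> [12, 22, 33, 39] (max |s|=39)
Stage 4 (DIFF): s[0]=12, 22-12=10, 33-22=11, 39-33=6 -> [12, 10, 11, 6] (max |s|=12)
Overall max amplitude: 39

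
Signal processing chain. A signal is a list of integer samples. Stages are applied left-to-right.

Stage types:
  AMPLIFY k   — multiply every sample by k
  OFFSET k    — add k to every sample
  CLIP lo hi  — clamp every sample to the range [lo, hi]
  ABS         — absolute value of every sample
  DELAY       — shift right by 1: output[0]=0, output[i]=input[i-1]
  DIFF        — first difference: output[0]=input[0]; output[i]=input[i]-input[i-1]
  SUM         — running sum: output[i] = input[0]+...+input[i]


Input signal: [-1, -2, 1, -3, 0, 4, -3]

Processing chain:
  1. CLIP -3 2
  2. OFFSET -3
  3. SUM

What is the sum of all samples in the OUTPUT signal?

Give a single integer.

Input: [-1, -2, 1, -3, 0, 4, -3]
Stage 1 (CLIP -3 2): clip(-1,-3,2)=-1, clip(-2,-3,2)=-2, clip(1,-3,2)=1, clip(-3,-3,2)=-3, clip(0,-3,2)=0, clip(4,-3,2)=2, clip(-3,-3,2)=-3 -> [-1, -2, 1, -3, 0, 2, -3]
Stage 2 (OFFSET -3): -1+-3=-4, -2+-3=-5, 1+-3=-2, -3+-3=-6, 0+-3=-3, 2+-3=-1, -3+-3=-6 -> [-4, -5, -2, -6, -3, -1, -6]
Stage 3 (SUM): sum[0..0]=-4, sum[0..1]=-9, sum[0..2]=-11, sum[0..3]=-17, sum[0..4]=-20, sum[0..5]=-21, sum[0..6]=-27 -> [-4, -9, -11, -17, -20, -21, -27]
Output sum: -109

Answer: -109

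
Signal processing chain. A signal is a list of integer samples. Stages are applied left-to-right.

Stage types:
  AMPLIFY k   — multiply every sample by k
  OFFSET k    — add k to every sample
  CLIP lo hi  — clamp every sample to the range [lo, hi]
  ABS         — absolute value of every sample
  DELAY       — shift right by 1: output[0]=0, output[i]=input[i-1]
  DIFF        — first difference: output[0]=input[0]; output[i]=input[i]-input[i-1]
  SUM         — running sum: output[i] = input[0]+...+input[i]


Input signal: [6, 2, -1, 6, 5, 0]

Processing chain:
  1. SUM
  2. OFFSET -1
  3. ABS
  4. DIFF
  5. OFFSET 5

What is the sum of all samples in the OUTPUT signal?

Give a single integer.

Input: [6, 2, -1, 6, 5, 0]
Stage 1 (SUM): sum[0..0]=6, sum[0..1]=8, sum[0..2]=7, sum[0..3]=13, sum[0..4]=18, sum[0..5]=18 -> [6, 8, 7, 13, 18, 18]
Stage 2 (OFFSET -1): 6+-1=5, 8+-1=7, 7+-1=6, 13+-1=12, 18+-1=17, 18+-1=17 -> [5, 7, 6, 12, 17, 17]
Stage 3 (ABS): |5|=5, |7|=7, |6|=6, |12|=12, |17|=17, |17|=17 -> [5, 7, 6, 12, 17, 17]
Stage 4 (DIFF): s[0]=5, 7-5=2, 6-7=-1, 12-6=6, 17-12=5, 17-17=0 -> [5, 2, -1, 6, 5, 0]
Stage 5 (OFFSET 5): 5+5=10, 2+5=7, -1+5=4, 6+5=11, 5+5=10, 0+5=5 -> [10, 7, 4, 11, 10, 5]
Output sum: 47

Answer: 47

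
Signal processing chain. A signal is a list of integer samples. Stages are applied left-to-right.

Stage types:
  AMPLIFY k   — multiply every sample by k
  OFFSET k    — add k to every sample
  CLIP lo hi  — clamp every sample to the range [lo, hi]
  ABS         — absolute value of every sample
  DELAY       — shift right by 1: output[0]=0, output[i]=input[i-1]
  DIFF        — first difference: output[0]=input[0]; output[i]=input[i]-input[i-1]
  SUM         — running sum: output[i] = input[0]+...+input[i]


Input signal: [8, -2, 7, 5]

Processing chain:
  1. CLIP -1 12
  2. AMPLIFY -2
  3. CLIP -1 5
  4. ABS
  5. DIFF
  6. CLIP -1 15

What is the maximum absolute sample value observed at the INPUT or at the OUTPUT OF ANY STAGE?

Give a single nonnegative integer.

Answer: 16

Derivation:
Input: [8, -2, 7, 5] (max |s|=8)
Stage 1 (CLIP -1 12): clip(8,-1,12)=8, clip(-2,-1,12)=-1, clip(7,-1,12)=7, clip(5,-1,12)=5 -> [8, -1, 7, 5] (max |s|=8)
Stage 2 (AMPLIFY -2): 8*-2=-16, -1*-2=2, 7*-2=-14, 5*-2=-10 -> [-16, 2, -14, -10] (max |s|=16)
Stage 3 (CLIP -1 5): clip(-16,-1,5)=-1, clip(2,-1,5)=2, clip(-14,-1,5)=-1, clip(-10,-1,5)=-1 -> [-1, 2, -1, -1] (max |s|=2)
Stage 4 (ABS): |-1|=1, |2|=2, |-1|=1, |-1|=1 -> [1, 2, 1, 1] (max |s|=2)
Stage 5 (DIFF): s[0]=1, 2-1=1, 1-2=-1, 1-1=0 -> [1, 1, -1, 0] (max |s|=1)
Stage 6 (CLIP -1 15): clip(1,-1,15)=1, clip(1,-1,15)=1, clip(-1,-1,15)=-1, clip(0,-1,15)=0 -> [1, 1, -1, 0] (max |s|=1)
Overall max amplitude: 16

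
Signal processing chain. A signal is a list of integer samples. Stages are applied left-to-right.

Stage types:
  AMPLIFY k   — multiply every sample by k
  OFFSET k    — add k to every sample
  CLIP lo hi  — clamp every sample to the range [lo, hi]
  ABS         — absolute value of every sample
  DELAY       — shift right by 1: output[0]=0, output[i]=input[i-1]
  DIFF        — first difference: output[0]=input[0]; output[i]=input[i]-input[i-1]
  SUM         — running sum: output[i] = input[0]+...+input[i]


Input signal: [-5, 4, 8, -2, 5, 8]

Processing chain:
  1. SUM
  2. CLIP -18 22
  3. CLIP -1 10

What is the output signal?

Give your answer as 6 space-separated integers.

Input: [-5, 4, 8, -2, 5, 8]
Stage 1 (SUM): sum[0..0]=-5, sum[0..1]=-1, sum[0..2]=7, sum[0..3]=5, sum[0..4]=10, sum[0..5]=18 -> [-5, -1, 7, 5, 10, 18]
Stage 2 (CLIP -18 22): clip(-5,-18,22)=-5, clip(-1,-18,22)=-1, clip(7,-18,22)=7, clip(5,-18,22)=5, clip(10,-18,22)=10, clip(18,-18,22)=18 -> [-5, -1, 7, 5, 10, 18]
Stage 3 (CLIP -1 10): clip(-5,-1,10)=-1, clip(-1,-1,10)=-1, clip(7,-1,10)=7, clip(5,-1,10)=5, clip(10,-1,10)=10, clip(18,-1,10)=10 -> [-1, -1, 7, 5, 10, 10]

Answer: -1 -1 7 5 10 10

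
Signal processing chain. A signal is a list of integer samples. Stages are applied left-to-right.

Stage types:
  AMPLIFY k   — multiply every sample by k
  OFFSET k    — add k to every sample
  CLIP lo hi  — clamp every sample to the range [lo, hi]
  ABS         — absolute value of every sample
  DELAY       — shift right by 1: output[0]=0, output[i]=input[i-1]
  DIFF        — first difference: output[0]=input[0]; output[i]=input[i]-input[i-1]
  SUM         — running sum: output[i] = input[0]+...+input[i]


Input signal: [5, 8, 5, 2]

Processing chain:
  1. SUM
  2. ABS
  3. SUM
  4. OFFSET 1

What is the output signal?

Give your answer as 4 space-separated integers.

Answer: 6 19 37 57

Derivation:
Input: [5, 8, 5, 2]
Stage 1 (SUM): sum[0..0]=5, sum[0..1]=13, sum[0..2]=18, sum[0..3]=20 -> [5, 13, 18, 20]
Stage 2 (ABS): |5|=5, |13|=13, |18|=18, |20|=20 -> [5, 13, 18, 20]
Stage 3 (SUM): sum[0..0]=5, sum[0..1]=18, sum[0..2]=36, sum[0..3]=56 -> [5, 18, 36, 56]
Stage 4 (OFFSET 1): 5+1=6, 18+1=19, 36+1=37, 56+1=57 -> [6, 19, 37, 57]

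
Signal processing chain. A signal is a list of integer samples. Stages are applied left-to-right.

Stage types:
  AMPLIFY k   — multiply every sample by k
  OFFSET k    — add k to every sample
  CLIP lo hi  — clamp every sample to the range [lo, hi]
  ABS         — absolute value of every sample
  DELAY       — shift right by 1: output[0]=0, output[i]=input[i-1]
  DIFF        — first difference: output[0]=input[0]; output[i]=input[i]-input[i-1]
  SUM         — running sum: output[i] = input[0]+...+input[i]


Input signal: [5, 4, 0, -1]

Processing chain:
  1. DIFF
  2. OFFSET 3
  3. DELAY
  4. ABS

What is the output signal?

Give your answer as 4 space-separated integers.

Answer: 0 8 2 1

Derivation:
Input: [5, 4, 0, -1]
Stage 1 (DIFF): s[0]=5, 4-5=-1, 0-4=-4, -1-0=-1 -> [5, -1, -4, -1]
Stage 2 (OFFSET 3): 5+3=8, -1+3=2, -4+3=-1, -1+3=2 -> [8, 2, -1, 2]
Stage 3 (DELAY): [0, 8, 2, -1] = [0, 8, 2, -1] -> [0, 8, 2, -1]
Stage 4 (ABS): |0|=0, |8|=8, |2|=2, |-1|=1 -> [0, 8, 2, 1]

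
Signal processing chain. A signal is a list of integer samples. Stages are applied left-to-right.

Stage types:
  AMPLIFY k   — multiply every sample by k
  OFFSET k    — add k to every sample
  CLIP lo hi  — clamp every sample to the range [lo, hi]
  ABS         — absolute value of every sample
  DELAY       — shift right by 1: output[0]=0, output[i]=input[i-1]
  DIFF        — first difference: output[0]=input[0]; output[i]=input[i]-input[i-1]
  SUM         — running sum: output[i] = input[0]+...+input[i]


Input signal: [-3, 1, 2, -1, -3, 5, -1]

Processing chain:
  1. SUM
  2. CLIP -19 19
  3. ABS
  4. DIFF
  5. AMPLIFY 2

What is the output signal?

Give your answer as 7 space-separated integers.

Answer: 6 -2 -4 2 6 -6 -2

Derivation:
Input: [-3, 1, 2, -1, -3, 5, -1]
Stage 1 (SUM): sum[0..0]=-3, sum[0..1]=-2, sum[0..2]=0, sum[0..3]=-1, sum[0..4]=-4, sum[0..5]=1, sum[0..6]=0 -> [-3, -2, 0, -1, -4, 1, 0]
Stage 2 (CLIP -19 19): clip(-3,-19,19)=-3, clip(-2,-19,19)=-2, clip(0,-19,19)=0, clip(-1,-19,19)=-1, clip(-4,-19,19)=-4, clip(1,-19,19)=1, clip(0,-19,19)=0 -> [-3, -2, 0, -1, -4, 1, 0]
Stage 3 (ABS): |-3|=3, |-2|=2, |0|=0, |-1|=1, |-4|=4, |1|=1, |0|=0 -> [3, 2, 0, 1, 4, 1, 0]
Stage 4 (DIFF): s[0]=3, 2-3=-1, 0-2=-2, 1-0=1, 4-1=3, 1-4=-3, 0-1=-1 -> [3, -1, -2, 1, 3, -3, -1]
Stage 5 (AMPLIFY 2): 3*2=6, -1*2=-2, -2*2=-4, 1*2=2, 3*2=6, -3*2=-6, -1*2=-2 -> [6, -2, -4, 2, 6, -6, -2]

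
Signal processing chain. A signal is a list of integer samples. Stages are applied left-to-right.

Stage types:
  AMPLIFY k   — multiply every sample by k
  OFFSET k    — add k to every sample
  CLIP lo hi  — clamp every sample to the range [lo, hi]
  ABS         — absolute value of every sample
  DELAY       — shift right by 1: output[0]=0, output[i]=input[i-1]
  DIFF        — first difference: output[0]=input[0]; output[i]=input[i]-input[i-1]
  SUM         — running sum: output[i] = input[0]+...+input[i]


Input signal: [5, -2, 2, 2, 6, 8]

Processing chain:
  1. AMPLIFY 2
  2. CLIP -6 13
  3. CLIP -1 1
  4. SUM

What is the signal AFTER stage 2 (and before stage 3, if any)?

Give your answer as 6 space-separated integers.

Input: [5, -2, 2, 2, 6, 8]
Stage 1 (AMPLIFY 2): 5*2=10, -2*2=-4, 2*2=4, 2*2=4, 6*2=12, 8*2=16 -> [10, -4, 4, 4, 12, 16]
Stage 2 (CLIP -6 13): clip(10,-6,13)=10, clip(-4,-6,13)=-4, clip(4,-6,13)=4, clip(4,-6,13)=4, clip(12,-6,13)=12, clip(16,-6,13)=13 -> [10, -4, 4, 4, 12, 13]

Answer: 10 -4 4 4 12 13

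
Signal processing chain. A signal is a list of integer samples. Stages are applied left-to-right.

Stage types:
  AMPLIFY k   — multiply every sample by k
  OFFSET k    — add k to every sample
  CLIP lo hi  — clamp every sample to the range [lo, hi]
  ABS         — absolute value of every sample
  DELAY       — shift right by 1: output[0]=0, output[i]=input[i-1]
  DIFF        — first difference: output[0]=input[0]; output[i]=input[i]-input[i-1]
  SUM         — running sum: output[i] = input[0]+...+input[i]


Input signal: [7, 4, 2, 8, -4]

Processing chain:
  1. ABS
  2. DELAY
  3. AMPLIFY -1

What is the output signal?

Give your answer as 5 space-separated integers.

Answer: 0 -7 -4 -2 -8

Derivation:
Input: [7, 4, 2, 8, -4]
Stage 1 (ABS): |7|=7, |4|=4, |2|=2, |8|=8, |-4|=4 -> [7, 4, 2, 8, 4]
Stage 2 (DELAY): [0, 7, 4, 2, 8] = [0, 7, 4, 2, 8] -> [0, 7, 4, 2, 8]
Stage 3 (AMPLIFY -1): 0*-1=0, 7*-1=-7, 4*-1=-4, 2*-1=-2, 8*-1=-8 -> [0, -7, -4, -2, -8]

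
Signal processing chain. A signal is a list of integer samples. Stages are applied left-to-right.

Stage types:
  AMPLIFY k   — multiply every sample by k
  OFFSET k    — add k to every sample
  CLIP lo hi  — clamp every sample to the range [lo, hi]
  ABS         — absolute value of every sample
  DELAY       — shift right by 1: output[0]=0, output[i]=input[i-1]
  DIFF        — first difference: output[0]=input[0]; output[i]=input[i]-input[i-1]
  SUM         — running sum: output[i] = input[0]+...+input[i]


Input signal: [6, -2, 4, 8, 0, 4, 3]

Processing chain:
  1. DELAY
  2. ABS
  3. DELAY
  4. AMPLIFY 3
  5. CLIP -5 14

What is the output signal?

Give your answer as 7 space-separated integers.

Input: [6, -2, 4, 8, 0, 4, 3]
Stage 1 (DELAY): [0, 6, -2, 4, 8, 0, 4] = [0, 6, -2, 4, 8, 0, 4] -> [0, 6, -2, 4, 8, 0, 4]
Stage 2 (ABS): |0|=0, |6|=6, |-2|=2, |4|=4, |8|=8, |0|=0, |4|=4 -> [0, 6, 2, 4, 8, 0, 4]
Stage 3 (DELAY): [0, 0, 6, 2, 4, 8, 0] = [0, 0, 6, 2, 4, 8, 0] -> [0, 0, 6, 2, 4, 8, 0]
Stage 4 (AMPLIFY 3): 0*3=0, 0*3=0, 6*3=18, 2*3=6, 4*3=12, 8*3=24, 0*3=0 -> [0, 0, 18, 6, 12, 24, 0]
Stage 5 (CLIP -5 14): clip(0,-5,14)=0, clip(0,-5,14)=0, clip(18,-5,14)=14, clip(6,-5,14)=6, clip(12,-5,14)=12, clip(24,-5,14)=14, clip(0,-5,14)=0 -> [0, 0, 14, 6, 12, 14, 0]

Answer: 0 0 14 6 12 14 0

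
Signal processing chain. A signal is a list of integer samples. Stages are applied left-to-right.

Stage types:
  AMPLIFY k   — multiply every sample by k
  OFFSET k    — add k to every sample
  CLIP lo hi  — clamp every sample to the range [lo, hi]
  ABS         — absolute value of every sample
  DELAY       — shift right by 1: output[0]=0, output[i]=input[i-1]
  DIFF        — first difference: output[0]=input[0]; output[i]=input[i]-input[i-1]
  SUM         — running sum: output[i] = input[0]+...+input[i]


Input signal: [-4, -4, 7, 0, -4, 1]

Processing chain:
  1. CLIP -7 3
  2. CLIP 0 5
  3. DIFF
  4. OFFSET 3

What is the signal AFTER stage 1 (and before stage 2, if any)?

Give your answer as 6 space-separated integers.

Answer: -4 -4 3 0 -4 1

Derivation:
Input: [-4, -4, 7, 0, -4, 1]
Stage 1 (CLIP -7 3): clip(-4,-7,3)=-4, clip(-4,-7,3)=-4, clip(7,-7,3)=3, clip(0,-7,3)=0, clip(-4,-7,3)=-4, clip(1,-7,3)=1 -> [-4, -4, 3, 0, -4, 1]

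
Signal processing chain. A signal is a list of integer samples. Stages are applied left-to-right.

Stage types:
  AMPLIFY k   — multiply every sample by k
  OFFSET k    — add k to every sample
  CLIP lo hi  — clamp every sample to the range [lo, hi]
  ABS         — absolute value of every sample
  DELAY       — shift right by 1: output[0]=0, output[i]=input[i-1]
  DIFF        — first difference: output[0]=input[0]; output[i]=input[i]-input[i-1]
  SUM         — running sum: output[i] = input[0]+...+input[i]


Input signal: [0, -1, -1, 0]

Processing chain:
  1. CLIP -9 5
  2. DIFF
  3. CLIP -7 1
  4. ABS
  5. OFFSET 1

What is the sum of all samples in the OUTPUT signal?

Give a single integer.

Input: [0, -1, -1, 0]
Stage 1 (CLIP -9 5): clip(0,-9,5)=0, clip(-1,-9,5)=-1, clip(-1,-9,5)=-1, clip(0,-9,5)=0 -> [0, -1, -1, 0]
Stage 2 (DIFF): s[0]=0, -1-0=-1, -1--1=0, 0--1=1 -> [0, -1, 0, 1]
Stage 3 (CLIP -7 1): clip(0,-7,1)=0, clip(-1,-7,1)=-1, clip(0,-7,1)=0, clip(1,-7,1)=1 -> [0, -1, 0, 1]
Stage 4 (ABS): |0|=0, |-1|=1, |0|=0, |1|=1 -> [0, 1, 0, 1]
Stage 5 (OFFSET 1): 0+1=1, 1+1=2, 0+1=1, 1+1=2 -> [1, 2, 1, 2]
Output sum: 6

Answer: 6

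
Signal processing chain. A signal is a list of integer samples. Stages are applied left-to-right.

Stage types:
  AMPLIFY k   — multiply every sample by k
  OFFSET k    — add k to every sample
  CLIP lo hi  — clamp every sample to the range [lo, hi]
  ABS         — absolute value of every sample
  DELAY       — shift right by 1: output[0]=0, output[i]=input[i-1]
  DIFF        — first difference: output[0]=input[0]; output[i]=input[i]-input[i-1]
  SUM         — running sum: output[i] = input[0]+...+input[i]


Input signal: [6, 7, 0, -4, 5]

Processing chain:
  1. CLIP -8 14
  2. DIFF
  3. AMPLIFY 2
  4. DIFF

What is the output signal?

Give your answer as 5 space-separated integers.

Input: [6, 7, 0, -4, 5]
Stage 1 (CLIP -8 14): clip(6,-8,14)=6, clip(7,-8,14)=7, clip(0,-8,14)=0, clip(-4,-8,14)=-4, clip(5,-8,14)=5 -> [6, 7, 0, -4, 5]
Stage 2 (DIFF): s[0]=6, 7-6=1, 0-7=-7, -4-0=-4, 5--4=9 -> [6, 1, -7, -4, 9]
Stage 3 (AMPLIFY 2): 6*2=12, 1*2=2, -7*2=-14, -4*2=-8, 9*2=18 -> [12, 2, -14, -8, 18]
Stage 4 (DIFF): s[0]=12, 2-12=-10, -14-2=-16, -8--14=6, 18--8=26 -> [12, -10, -16, 6, 26]

Answer: 12 -10 -16 6 26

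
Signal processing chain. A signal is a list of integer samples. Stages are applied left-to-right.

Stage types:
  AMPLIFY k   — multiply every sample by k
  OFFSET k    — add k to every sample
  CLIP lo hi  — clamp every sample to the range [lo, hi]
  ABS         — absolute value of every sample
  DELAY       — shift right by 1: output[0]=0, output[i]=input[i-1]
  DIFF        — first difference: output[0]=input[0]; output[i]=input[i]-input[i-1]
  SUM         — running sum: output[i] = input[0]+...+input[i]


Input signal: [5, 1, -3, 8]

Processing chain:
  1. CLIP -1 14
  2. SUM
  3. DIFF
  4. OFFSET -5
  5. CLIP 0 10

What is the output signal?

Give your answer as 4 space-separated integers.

Answer: 0 0 0 3

Derivation:
Input: [5, 1, -3, 8]
Stage 1 (CLIP -1 14): clip(5,-1,14)=5, clip(1,-1,14)=1, clip(-3,-1,14)=-1, clip(8,-1,14)=8 -> [5, 1, -1, 8]
Stage 2 (SUM): sum[0..0]=5, sum[0..1]=6, sum[0..2]=5, sum[0..3]=13 -> [5, 6, 5, 13]
Stage 3 (DIFF): s[0]=5, 6-5=1, 5-6=-1, 13-5=8 -> [5, 1, -1, 8]
Stage 4 (OFFSET -5): 5+-5=0, 1+-5=-4, -1+-5=-6, 8+-5=3 -> [0, -4, -6, 3]
Stage 5 (CLIP 0 10): clip(0,0,10)=0, clip(-4,0,10)=0, clip(-6,0,10)=0, clip(3,0,10)=3 -> [0, 0, 0, 3]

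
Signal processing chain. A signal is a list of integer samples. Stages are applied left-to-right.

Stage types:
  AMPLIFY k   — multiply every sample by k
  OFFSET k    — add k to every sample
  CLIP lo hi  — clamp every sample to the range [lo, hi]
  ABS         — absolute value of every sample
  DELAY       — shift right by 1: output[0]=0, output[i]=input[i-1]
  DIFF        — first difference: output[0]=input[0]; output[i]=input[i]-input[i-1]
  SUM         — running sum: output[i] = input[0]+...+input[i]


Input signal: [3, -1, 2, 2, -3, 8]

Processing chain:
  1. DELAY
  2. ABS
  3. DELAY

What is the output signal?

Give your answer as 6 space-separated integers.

Input: [3, -1, 2, 2, -3, 8]
Stage 1 (DELAY): [0, 3, -1, 2, 2, -3] = [0, 3, -1, 2, 2, -3] -> [0, 3, -1, 2, 2, -3]
Stage 2 (ABS): |0|=0, |3|=3, |-1|=1, |2|=2, |2|=2, |-3|=3 -> [0, 3, 1, 2, 2, 3]
Stage 3 (DELAY): [0, 0, 3, 1, 2, 2] = [0, 0, 3, 1, 2, 2] -> [0, 0, 3, 1, 2, 2]

Answer: 0 0 3 1 2 2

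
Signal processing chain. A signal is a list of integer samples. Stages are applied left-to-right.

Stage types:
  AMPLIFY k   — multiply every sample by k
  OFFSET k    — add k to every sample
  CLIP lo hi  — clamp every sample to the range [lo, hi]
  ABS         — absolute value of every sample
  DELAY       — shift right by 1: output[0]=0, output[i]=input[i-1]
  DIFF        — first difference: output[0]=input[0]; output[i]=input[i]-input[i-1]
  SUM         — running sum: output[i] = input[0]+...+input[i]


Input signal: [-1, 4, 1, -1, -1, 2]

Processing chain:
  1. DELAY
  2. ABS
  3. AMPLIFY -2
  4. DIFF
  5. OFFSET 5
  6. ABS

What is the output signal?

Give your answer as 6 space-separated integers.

Answer: 5 3 1 11 5 5

Derivation:
Input: [-1, 4, 1, -1, -1, 2]
Stage 1 (DELAY): [0, -1, 4, 1, -1, -1] = [0, -1, 4, 1, -1, -1] -> [0, -1, 4, 1, -1, -1]
Stage 2 (ABS): |0|=0, |-1|=1, |4|=4, |1|=1, |-1|=1, |-1|=1 -> [0, 1, 4, 1, 1, 1]
Stage 3 (AMPLIFY -2): 0*-2=0, 1*-2=-2, 4*-2=-8, 1*-2=-2, 1*-2=-2, 1*-2=-2 -> [0, -2, -8, -2, -2, -2]
Stage 4 (DIFF): s[0]=0, -2-0=-2, -8--2=-6, -2--8=6, -2--2=0, -2--2=0 -> [0, -2, -6, 6, 0, 0]
Stage 5 (OFFSET 5): 0+5=5, -2+5=3, -6+5=-1, 6+5=11, 0+5=5, 0+5=5 -> [5, 3, -1, 11, 5, 5]
Stage 6 (ABS): |5|=5, |3|=3, |-1|=1, |11|=11, |5|=5, |5|=5 -> [5, 3, 1, 11, 5, 5]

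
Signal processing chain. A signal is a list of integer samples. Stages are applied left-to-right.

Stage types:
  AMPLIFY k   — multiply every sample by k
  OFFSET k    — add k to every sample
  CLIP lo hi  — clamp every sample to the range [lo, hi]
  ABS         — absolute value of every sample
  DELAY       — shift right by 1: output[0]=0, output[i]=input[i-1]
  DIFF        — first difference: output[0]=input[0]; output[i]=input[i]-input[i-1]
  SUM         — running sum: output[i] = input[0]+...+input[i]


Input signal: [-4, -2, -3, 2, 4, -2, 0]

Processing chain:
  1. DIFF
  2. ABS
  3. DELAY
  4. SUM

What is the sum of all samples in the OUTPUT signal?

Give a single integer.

Answer: 63

Derivation:
Input: [-4, -2, -3, 2, 4, -2, 0]
Stage 1 (DIFF): s[0]=-4, -2--4=2, -3--2=-1, 2--3=5, 4-2=2, -2-4=-6, 0--2=2 -> [-4, 2, -1, 5, 2, -6, 2]
Stage 2 (ABS): |-4|=4, |2|=2, |-1|=1, |5|=5, |2|=2, |-6|=6, |2|=2 -> [4, 2, 1, 5, 2, 6, 2]
Stage 3 (DELAY): [0, 4, 2, 1, 5, 2, 6] = [0, 4, 2, 1, 5, 2, 6] -> [0, 4, 2, 1, 5, 2, 6]
Stage 4 (SUM): sum[0..0]=0, sum[0..1]=4, sum[0..2]=6, sum[0..3]=7, sum[0..4]=12, sum[0..5]=14, sum[0..6]=20 -> [0, 4, 6, 7, 12, 14, 20]
Output sum: 63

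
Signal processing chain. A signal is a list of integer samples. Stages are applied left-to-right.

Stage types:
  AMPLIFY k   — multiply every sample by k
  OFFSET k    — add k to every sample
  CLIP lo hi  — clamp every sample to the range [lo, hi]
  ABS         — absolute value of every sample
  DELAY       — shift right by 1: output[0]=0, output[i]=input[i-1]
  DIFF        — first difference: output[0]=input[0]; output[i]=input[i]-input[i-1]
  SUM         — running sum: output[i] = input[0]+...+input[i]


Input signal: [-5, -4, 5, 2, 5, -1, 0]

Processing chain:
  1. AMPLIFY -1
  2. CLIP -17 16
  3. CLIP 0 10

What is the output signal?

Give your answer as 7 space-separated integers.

Input: [-5, -4, 5, 2, 5, -1, 0]
Stage 1 (AMPLIFY -1): -5*-1=5, -4*-1=4, 5*-1=-5, 2*-1=-2, 5*-1=-5, -1*-1=1, 0*-1=0 -> [5, 4, -5, -2, -5, 1, 0]
Stage 2 (CLIP -17 16): clip(5,-17,16)=5, clip(4,-17,16)=4, clip(-5,-17,16)=-5, clip(-2,-17,16)=-2, clip(-5,-17,16)=-5, clip(1,-17,16)=1, clip(0,-17,16)=0 -> [5, 4, -5, -2, -5, 1, 0]
Stage 3 (CLIP 0 10): clip(5,0,10)=5, clip(4,0,10)=4, clip(-5,0,10)=0, clip(-2,0,10)=0, clip(-5,0,10)=0, clip(1,0,10)=1, clip(0,0,10)=0 -> [5, 4, 0, 0, 0, 1, 0]

Answer: 5 4 0 0 0 1 0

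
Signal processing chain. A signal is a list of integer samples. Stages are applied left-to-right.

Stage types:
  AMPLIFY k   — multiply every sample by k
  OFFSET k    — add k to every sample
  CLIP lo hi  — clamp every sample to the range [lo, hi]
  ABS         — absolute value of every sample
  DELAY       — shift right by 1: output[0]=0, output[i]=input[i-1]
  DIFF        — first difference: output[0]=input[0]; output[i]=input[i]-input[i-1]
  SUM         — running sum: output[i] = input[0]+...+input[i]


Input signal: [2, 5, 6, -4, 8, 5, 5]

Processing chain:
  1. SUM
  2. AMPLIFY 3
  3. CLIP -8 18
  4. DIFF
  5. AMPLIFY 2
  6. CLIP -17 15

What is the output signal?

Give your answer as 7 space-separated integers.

Input: [2, 5, 6, -4, 8, 5, 5]
Stage 1 (SUM): sum[0..0]=2, sum[0..1]=7, sum[0..2]=13, sum[0..3]=9, sum[0..4]=17, sum[0..5]=22, sum[0..6]=27 -> [2, 7, 13, 9, 17, 22, 27]
Stage 2 (AMPLIFY 3): 2*3=6, 7*3=21, 13*3=39, 9*3=27, 17*3=51, 22*3=66, 27*3=81 -> [6, 21, 39, 27, 51, 66, 81]
Stage 3 (CLIP -8 18): clip(6,-8,18)=6, clip(21,-8,18)=18, clip(39,-8,18)=18, clip(27,-8,18)=18, clip(51,-8,18)=18, clip(66,-8,18)=18, clip(81,-8,18)=18 -> [6, 18, 18, 18, 18, 18, 18]
Stage 4 (DIFF): s[0]=6, 18-6=12, 18-18=0, 18-18=0, 18-18=0, 18-18=0, 18-18=0 -> [6, 12, 0, 0, 0, 0, 0]
Stage 5 (AMPLIFY 2): 6*2=12, 12*2=24, 0*2=0, 0*2=0, 0*2=0, 0*2=0, 0*2=0 -> [12, 24, 0, 0, 0, 0, 0]
Stage 6 (CLIP -17 15): clip(12,-17,15)=12, clip(24,-17,15)=15, clip(0,-17,15)=0, clip(0,-17,15)=0, clip(0,-17,15)=0, clip(0,-17,15)=0, clip(0,-17,15)=0 -> [12, 15, 0, 0, 0, 0, 0]

Answer: 12 15 0 0 0 0 0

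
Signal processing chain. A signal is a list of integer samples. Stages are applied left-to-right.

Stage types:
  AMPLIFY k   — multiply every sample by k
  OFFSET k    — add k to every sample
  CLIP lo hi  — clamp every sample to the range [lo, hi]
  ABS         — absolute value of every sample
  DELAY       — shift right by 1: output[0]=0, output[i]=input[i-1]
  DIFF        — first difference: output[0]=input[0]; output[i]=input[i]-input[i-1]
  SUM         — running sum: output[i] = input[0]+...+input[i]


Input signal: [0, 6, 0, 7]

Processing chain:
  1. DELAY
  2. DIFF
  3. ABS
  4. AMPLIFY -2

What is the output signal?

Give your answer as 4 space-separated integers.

Answer: 0 0 -12 -12

Derivation:
Input: [0, 6, 0, 7]
Stage 1 (DELAY): [0, 0, 6, 0] = [0, 0, 6, 0] -> [0, 0, 6, 0]
Stage 2 (DIFF): s[0]=0, 0-0=0, 6-0=6, 0-6=-6 -> [0, 0, 6, -6]
Stage 3 (ABS): |0|=0, |0|=0, |6|=6, |-6|=6 -> [0, 0, 6, 6]
Stage 4 (AMPLIFY -2): 0*-2=0, 0*-2=0, 6*-2=-12, 6*-2=-12 -> [0, 0, -12, -12]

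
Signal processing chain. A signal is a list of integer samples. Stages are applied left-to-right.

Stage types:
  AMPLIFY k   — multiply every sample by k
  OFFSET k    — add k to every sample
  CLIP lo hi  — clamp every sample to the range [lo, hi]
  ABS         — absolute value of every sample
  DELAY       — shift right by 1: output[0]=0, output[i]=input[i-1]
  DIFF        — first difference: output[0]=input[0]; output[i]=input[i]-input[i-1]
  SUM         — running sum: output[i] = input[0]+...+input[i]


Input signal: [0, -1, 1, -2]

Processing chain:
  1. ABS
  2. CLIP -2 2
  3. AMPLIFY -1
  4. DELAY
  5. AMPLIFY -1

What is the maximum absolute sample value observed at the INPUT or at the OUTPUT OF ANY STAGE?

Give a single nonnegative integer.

Input: [0, -1, 1, -2] (max |s|=2)
Stage 1 (ABS): |0|=0, |-1|=1, |1|=1, |-2|=2 -> [0, 1, 1, 2] (max |s|=2)
Stage 2 (CLIP -2 2): clip(0,-2,2)=0, clip(1,-2,2)=1, clip(1,-2,2)=1, clip(2,-2,2)=2 -> [0, 1, 1, 2] (max |s|=2)
Stage 3 (AMPLIFY -1): 0*-1=0, 1*-1=-1, 1*-1=-1, 2*-1=-2 -> [0, -1, -1, -2] (max |s|=2)
Stage 4 (DELAY): [0, 0, -1, -1] = [0, 0, -1, -1] -> [0, 0, -1, -1] (max |s|=1)
Stage 5 (AMPLIFY -1): 0*-1=0, 0*-1=0, -1*-1=1, -1*-1=1 -> [0, 0, 1, 1] (max |s|=1)
Overall max amplitude: 2

Answer: 2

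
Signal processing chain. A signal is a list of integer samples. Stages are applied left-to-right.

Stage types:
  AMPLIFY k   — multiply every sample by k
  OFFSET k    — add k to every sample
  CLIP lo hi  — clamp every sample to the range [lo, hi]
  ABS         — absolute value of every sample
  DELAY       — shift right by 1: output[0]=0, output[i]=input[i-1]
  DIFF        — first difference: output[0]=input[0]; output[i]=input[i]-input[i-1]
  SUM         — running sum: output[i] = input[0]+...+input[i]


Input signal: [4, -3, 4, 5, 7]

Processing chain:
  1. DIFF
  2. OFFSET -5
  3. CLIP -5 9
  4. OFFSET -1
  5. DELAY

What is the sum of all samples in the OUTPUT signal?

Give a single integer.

Answer: -12

Derivation:
Input: [4, -3, 4, 5, 7]
Stage 1 (DIFF): s[0]=4, -3-4=-7, 4--3=7, 5-4=1, 7-5=2 -> [4, -7, 7, 1, 2]
Stage 2 (OFFSET -5): 4+-5=-1, -7+-5=-12, 7+-5=2, 1+-5=-4, 2+-5=-3 -> [-1, -12, 2, -4, -3]
Stage 3 (CLIP -5 9): clip(-1,-5,9)=-1, clip(-12,-5,9)=-5, clip(2,-5,9)=2, clip(-4,-5,9)=-4, clip(-3,-5,9)=-3 -> [-1, -5, 2, -4, -3]
Stage 4 (OFFSET -1): -1+-1=-2, -5+-1=-6, 2+-1=1, -4+-1=-5, -3+-1=-4 -> [-2, -6, 1, -5, -4]
Stage 5 (DELAY): [0, -2, -6, 1, -5] = [0, -2, -6, 1, -5] -> [0, -2, -6, 1, -5]
Output sum: -12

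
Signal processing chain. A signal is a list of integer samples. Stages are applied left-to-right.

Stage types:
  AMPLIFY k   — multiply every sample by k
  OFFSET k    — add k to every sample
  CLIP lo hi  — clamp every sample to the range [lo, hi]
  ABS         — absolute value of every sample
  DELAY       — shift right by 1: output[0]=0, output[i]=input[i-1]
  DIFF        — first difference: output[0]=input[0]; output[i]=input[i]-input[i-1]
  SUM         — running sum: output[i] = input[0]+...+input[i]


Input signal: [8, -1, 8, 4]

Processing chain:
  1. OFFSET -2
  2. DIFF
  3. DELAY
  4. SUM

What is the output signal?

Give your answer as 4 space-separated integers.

Answer: 0 6 -3 6

Derivation:
Input: [8, -1, 8, 4]
Stage 1 (OFFSET -2): 8+-2=6, -1+-2=-3, 8+-2=6, 4+-2=2 -> [6, -3, 6, 2]
Stage 2 (DIFF): s[0]=6, -3-6=-9, 6--3=9, 2-6=-4 -> [6, -9, 9, -4]
Stage 3 (DELAY): [0, 6, -9, 9] = [0, 6, -9, 9] -> [0, 6, -9, 9]
Stage 4 (SUM): sum[0..0]=0, sum[0..1]=6, sum[0..2]=-3, sum[0..3]=6 -> [0, 6, -3, 6]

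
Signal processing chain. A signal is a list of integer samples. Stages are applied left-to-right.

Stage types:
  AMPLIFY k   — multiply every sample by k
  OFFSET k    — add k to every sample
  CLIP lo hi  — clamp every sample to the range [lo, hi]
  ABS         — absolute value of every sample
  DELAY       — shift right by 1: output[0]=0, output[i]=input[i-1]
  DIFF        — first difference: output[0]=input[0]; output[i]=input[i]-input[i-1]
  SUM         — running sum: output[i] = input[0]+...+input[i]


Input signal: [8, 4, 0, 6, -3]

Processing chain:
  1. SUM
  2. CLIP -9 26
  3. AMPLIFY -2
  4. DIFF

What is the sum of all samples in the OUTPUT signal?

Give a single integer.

Answer: -30

Derivation:
Input: [8, 4, 0, 6, -3]
Stage 1 (SUM): sum[0..0]=8, sum[0..1]=12, sum[0..2]=12, sum[0..3]=18, sum[0..4]=15 -> [8, 12, 12, 18, 15]
Stage 2 (CLIP -9 26): clip(8,-9,26)=8, clip(12,-9,26)=12, clip(12,-9,26)=12, clip(18,-9,26)=18, clip(15,-9,26)=15 -> [8, 12, 12, 18, 15]
Stage 3 (AMPLIFY -2): 8*-2=-16, 12*-2=-24, 12*-2=-24, 18*-2=-36, 15*-2=-30 -> [-16, -24, -24, -36, -30]
Stage 4 (DIFF): s[0]=-16, -24--16=-8, -24--24=0, -36--24=-12, -30--36=6 -> [-16, -8, 0, -12, 6]
Output sum: -30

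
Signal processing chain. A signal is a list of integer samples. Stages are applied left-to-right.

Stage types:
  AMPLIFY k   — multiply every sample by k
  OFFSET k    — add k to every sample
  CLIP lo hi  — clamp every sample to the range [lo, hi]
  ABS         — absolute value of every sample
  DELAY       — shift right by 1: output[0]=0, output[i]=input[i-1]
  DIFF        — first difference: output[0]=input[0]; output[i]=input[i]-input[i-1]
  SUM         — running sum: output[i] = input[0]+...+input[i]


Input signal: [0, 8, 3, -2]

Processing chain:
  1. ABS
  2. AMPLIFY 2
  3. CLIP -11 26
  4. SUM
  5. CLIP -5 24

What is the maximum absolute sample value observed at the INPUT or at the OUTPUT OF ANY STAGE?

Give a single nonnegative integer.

Answer: 26

Derivation:
Input: [0, 8, 3, -2] (max |s|=8)
Stage 1 (ABS): |0|=0, |8|=8, |3|=3, |-2|=2 -> [0, 8, 3, 2] (max |s|=8)
Stage 2 (AMPLIFY 2): 0*2=0, 8*2=16, 3*2=6, 2*2=4 -> [0, 16, 6, 4] (max |s|=16)
Stage 3 (CLIP -11 26): clip(0,-11,26)=0, clip(16,-11,26)=16, clip(6,-11,26)=6, clip(4,-11,26)=4 -> [0, 16, 6, 4] (max |s|=16)
Stage 4 (SUM): sum[0..0]=0, sum[0..1]=16, sum[0..2]=22, sum[0..3]=26 -> [0, 16, 22, 26] (max |s|=26)
Stage 5 (CLIP -5 24): clip(0,-5,24)=0, clip(16,-5,24)=16, clip(22,-5,24)=22, clip(26,-5,24)=24 -> [0, 16, 22, 24] (max |s|=24)
Overall max amplitude: 26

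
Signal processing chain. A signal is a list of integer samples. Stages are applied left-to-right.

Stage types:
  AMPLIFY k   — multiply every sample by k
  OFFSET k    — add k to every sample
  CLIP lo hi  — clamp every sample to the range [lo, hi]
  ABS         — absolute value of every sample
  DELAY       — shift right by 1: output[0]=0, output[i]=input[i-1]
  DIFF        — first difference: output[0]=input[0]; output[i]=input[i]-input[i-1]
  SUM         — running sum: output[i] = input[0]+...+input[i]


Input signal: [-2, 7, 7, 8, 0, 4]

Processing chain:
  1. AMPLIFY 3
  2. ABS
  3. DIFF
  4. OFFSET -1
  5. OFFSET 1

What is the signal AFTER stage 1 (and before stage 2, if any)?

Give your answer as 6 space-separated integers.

Answer: -6 21 21 24 0 12

Derivation:
Input: [-2, 7, 7, 8, 0, 4]
Stage 1 (AMPLIFY 3): -2*3=-6, 7*3=21, 7*3=21, 8*3=24, 0*3=0, 4*3=12 -> [-6, 21, 21, 24, 0, 12]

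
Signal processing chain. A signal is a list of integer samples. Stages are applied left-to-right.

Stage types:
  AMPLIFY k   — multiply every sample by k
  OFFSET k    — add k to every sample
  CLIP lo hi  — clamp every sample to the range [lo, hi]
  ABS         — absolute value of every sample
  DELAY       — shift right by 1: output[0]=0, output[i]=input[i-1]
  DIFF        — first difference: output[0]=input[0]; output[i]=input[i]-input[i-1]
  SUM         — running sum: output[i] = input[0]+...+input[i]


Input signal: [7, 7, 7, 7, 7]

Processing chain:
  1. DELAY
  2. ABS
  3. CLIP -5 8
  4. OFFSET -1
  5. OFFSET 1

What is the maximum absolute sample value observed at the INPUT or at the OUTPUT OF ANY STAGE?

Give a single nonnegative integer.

Answer: 7

Derivation:
Input: [7, 7, 7, 7, 7] (max |s|=7)
Stage 1 (DELAY): [0, 7, 7, 7, 7] = [0, 7, 7, 7, 7] -> [0, 7, 7, 7, 7] (max |s|=7)
Stage 2 (ABS): |0|=0, |7|=7, |7|=7, |7|=7, |7|=7 -> [0, 7, 7, 7, 7] (max |s|=7)
Stage 3 (CLIP -5 8): clip(0,-5,8)=0, clip(7,-5,8)=7, clip(7,-5,8)=7, clip(7,-5,8)=7, clip(7,-5,8)=7 -> [0, 7, 7, 7, 7] (max |s|=7)
Stage 4 (OFFSET -1): 0+-1=-1, 7+-1=6, 7+-1=6, 7+-1=6, 7+-1=6 -> [-1, 6, 6, 6, 6] (max |s|=6)
Stage 5 (OFFSET 1): -1+1=0, 6+1=7, 6+1=7, 6+1=7, 6+1=7 -> [0, 7, 7, 7, 7] (max |s|=7)
Overall max amplitude: 7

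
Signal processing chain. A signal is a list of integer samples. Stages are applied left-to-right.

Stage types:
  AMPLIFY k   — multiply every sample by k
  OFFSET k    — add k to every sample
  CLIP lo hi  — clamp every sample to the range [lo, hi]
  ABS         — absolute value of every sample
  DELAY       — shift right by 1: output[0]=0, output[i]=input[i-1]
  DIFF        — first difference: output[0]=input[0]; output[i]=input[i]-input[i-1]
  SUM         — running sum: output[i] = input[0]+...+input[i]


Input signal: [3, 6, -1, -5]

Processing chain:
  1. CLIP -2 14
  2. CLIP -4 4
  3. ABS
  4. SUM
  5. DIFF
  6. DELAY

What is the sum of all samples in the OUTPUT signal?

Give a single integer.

Input: [3, 6, -1, -5]
Stage 1 (CLIP -2 14): clip(3,-2,14)=3, clip(6,-2,14)=6, clip(-1,-2,14)=-1, clip(-5,-2,14)=-2 -> [3, 6, -1, -2]
Stage 2 (CLIP -4 4): clip(3,-4,4)=3, clip(6,-4,4)=4, clip(-1,-4,4)=-1, clip(-2,-4,4)=-2 -> [3, 4, -1, -2]
Stage 3 (ABS): |3|=3, |4|=4, |-1|=1, |-2|=2 -> [3, 4, 1, 2]
Stage 4 (SUM): sum[0..0]=3, sum[0..1]=7, sum[0..2]=8, sum[0..3]=10 -> [3, 7, 8, 10]
Stage 5 (DIFF): s[0]=3, 7-3=4, 8-7=1, 10-8=2 -> [3, 4, 1, 2]
Stage 6 (DELAY): [0, 3, 4, 1] = [0, 3, 4, 1] -> [0, 3, 4, 1]
Output sum: 8

Answer: 8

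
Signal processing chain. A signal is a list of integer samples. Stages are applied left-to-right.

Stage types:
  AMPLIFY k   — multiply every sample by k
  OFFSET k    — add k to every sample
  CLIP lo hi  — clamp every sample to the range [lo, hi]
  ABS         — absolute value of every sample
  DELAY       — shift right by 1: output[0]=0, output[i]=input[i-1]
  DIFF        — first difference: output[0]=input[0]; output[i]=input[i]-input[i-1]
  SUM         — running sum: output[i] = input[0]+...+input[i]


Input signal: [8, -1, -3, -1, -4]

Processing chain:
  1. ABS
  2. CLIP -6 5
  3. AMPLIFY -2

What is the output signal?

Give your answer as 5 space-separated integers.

Answer: -10 -2 -6 -2 -8

Derivation:
Input: [8, -1, -3, -1, -4]
Stage 1 (ABS): |8|=8, |-1|=1, |-3|=3, |-1|=1, |-4|=4 -> [8, 1, 3, 1, 4]
Stage 2 (CLIP -6 5): clip(8,-6,5)=5, clip(1,-6,5)=1, clip(3,-6,5)=3, clip(1,-6,5)=1, clip(4,-6,5)=4 -> [5, 1, 3, 1, 4]
Stage 3 (AMPLIFY -2): 5*-2=-10, 1*-2=-2, 3*-2=-6, 1*-2=-2, 4*-2=-8 -> [-10, -2, -6, -2, -8]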